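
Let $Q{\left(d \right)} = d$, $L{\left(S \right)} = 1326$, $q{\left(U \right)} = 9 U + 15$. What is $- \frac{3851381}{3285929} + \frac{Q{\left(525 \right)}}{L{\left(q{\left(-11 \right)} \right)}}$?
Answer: $- \frac{1127272827}{1452380618} \approx -0.77616$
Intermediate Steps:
$q{\left(U \right)} = 15 + 9 U$
$- \frac{3851381}{3285929} + \frac{Q{\left(525 \right)}}{L{\left(q{\left(-11 \right)} \right)}} = - \frac{3851381}{3285929} + \frac{525}{1326} = \left(-3851381\right) \frac{1}{3285929} + 525 \cdot \frac{1}{1326} = - \frac{3851381}{3285929} + \frac{175}{442} = - \frac{1127272827}{1452380618}$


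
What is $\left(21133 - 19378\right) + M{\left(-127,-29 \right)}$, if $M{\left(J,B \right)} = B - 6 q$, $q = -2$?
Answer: $1738$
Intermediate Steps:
$M{\left(J,B \right)} = 12 + B$ ($M{\left(J,B \right)} = B - -12 = B + 12 = 12 + B$)
$\left(21133 - 19378\right) + M{\left(-127,-29 \right)} = \left(21133 - 19378\right) + \left(12 - 29\right) = 1755 - 17 = 1738$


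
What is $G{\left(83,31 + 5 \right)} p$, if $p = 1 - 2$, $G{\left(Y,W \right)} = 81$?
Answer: $-81$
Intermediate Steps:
$p = -1$ ($p = 1 - 2 = -1$)
$G{\left(83,31 + 5 \right)} p = 81 \left(-1\right) = -81$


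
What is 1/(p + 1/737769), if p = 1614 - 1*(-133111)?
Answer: 737769/99395928526 ≈ 7.4225e-6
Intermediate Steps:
p = 134725 (p = 1614 + 133111 = 134725)
1/(p + 1/737769) = 1/(134725 + 1/737769) = 1/(99395928526/737769) = 737769/99395928526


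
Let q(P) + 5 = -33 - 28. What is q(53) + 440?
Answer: 374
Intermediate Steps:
q(P) = -66 (q(P) = -5 + (-33 - 28) = -5 - 61 = -66)
q(53) + 440 = -66 + 440 = 374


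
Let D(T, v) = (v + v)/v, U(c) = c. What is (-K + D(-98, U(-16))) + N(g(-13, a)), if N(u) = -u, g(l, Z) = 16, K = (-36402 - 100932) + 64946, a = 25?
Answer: 72374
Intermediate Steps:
K = -72388 (K = -137334 + 64946 = -72388)
D(T, v) = 2 (D(T, v) = (2*v)/v = 2)
(-K + D(-98, U(-16))) + N(g(-13, a)) = (-1*(-72388) + 2) - 1*16 = (72388 + 2) - 16 = 72390 - 16 = 72374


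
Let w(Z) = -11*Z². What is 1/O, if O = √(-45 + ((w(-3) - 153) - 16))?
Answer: -I*√313/313 ≈ -0.056523*I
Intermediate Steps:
O = I*√313 (O = √(-45 + ((-11*(-3)² - 153) - 16)) = √(-45 + ((-11*9 - 153) - 16)) = √(-45 + ((-99 - 153) - 16)) = √(-45 + (-252 - 16)) = √(-45 - 268) = √(-313) = I*√313 ≈ 17.692*I)
1/O = 1/(I*√313) = -I*√313/313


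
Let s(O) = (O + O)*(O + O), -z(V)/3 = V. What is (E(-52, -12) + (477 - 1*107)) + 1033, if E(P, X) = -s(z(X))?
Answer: -3781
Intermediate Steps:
z(V) = -3*V
s(O) = 4*O**2 (s(O) = (2*O)*(2*O) = 4*O**2)
E(P, X) = -36*X**2 (E(P, X) = -4*(-3*X)**2 = -4*9*X**2 = -36*X**2)
(E(-52, -12) + (477 - 1*107)) + 1033 = (-36*(-12)**2 + (477 - 1*107)) + 1033 = (-36*144 + (477 - 107)) + 1033 = (-5184 + 370) + 1033 = -4814 + 1033 = -3781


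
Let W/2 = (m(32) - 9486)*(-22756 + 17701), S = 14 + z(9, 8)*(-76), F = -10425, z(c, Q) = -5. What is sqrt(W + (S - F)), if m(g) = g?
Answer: sqrt(95590759) ≈ 9777.0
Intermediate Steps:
S = 394 (S = 14 - 5*(-76) = 14 + 380 = 394)
W = 95579940 (W = 2*((32 - 9486)*(-22756 + 17701)) = 2*(-9454*(-5055)) = 2*47789970 = 95579940)
sqrt(W + (S - F)) = sqrt(95579940 + (394 - 1*(-10425))) = sqrt(95579940 + (394 + 10425)) = sqrt(95579940 + 10819) = sqrt(95590759)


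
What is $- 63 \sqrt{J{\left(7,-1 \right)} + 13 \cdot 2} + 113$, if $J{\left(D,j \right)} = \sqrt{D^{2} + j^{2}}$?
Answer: $113 - 63 \sqrt{26 + 5 \sqrt{2}} \approx -249.3$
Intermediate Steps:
$- 63 \sqrt{J{\left(7,-1 \right)} + 13 \cdot 2} + 113 = - 63 \sqrt{\sqrt{7^{2} + \left(-1\right)^{2}} + 13 \cdot 2} + 113 = - 63 \sqrt{\sqrt{49 + 1} + 26} + 113 = - 63 \sqrt{\sqrt{50} + 26} + 113 = - 63 \sqrt{5 \sqrt{2} + 26} + 113 = - 63 \sqrt{26 + 5 \sqrt{2}} + 113 = 113 - 63 \sqrt{26 + 5 \sqrt{2}}$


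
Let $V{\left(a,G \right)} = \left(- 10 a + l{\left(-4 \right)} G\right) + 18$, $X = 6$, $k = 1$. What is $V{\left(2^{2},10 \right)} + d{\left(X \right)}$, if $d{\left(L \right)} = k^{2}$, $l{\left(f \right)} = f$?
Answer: $-61$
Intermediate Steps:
$V{\left(a,G \right)} = 18 - 10 a - 4 G$ ($V{\left(a,G \right)} = \left(- 10 a - 4 G\right) + 18 = 18 - 10 a - 4 G$)
$d{\left(L \right)} = 1$ ($d{\left(L \right)} = 1^{2} = 1$)
$V{\left(2^{2},10 \right)} + d{\left(X \right)} = \left(18 - 10 \cdot 2^{2} - 40\right) + 1 = \left(18 - 40 - 40\right) + 1 = -62 + 1 = -61$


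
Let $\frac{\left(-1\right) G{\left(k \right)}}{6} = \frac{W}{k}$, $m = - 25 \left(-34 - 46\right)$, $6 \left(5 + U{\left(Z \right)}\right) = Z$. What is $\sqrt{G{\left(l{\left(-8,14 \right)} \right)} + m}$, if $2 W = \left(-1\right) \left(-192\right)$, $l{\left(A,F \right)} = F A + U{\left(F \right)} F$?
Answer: $\frac{13 \sqrt{581}}{7} \approx 44.764$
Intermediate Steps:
$U{\left(Z \right)} = -5 + \frac{Z}{6}$
$m = 2000$ ($m = \left(-25\right) \left(-80\right) = 2000$)
$l{\left(A,F \right)} = A F + F \left(-5 + \frac{F}{6}\right)$ ($l{\left(A,F \right)} = F A + \left(-5 + \frac{F}{6}\right) F = A F + F \left(-5 + \frac{F}{6}\right)$)
$W = 96$ ($W = \frac{\left(-1\right) \left(-192\right)}{2} = \frac{1}{2} \cdot 192 = 96$)
$G{\left(k \right)} = - \frac{576}{k}$ ($G{\left(k \right)} = - 6 \frac{96}{k} = - \frac{576}{k}$)
$\sqrt{G{\left(l{\left(-8,14 \right)} \right)} + m} = \sqrt{- \frac{576}{\frac{1}{6} \cdot 14 \left(-30 + 14 + 6 \left(-8\right)\right)} + 2000} = \sqrt{- \frac{576}{\frac{1}{6} \cdot 14 \left(-30 + 14 - 48\right)} + 2000} = \sqrt{- \frac{576}{\frac{1}{6} \cdot 14 \left(-64\right)} + 2000} = \sqrt{- \frac{576}{- \frac{448}{3}} + 2000} = \sqrt{\left(-576\right) \left(- \frac{3}{448}\right) + 2000} = \sqrt{\frac{27}{7} + 2000} = \sqrt{\frac{14027}{7}} = \frac{13 \sqrt{581}}{7}$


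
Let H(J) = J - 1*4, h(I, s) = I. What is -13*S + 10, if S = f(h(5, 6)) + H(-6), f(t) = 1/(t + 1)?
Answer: 827/6 ≈ 137.83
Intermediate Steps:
f(t) = 1/(1 + t)
H(J) = -4 + J (H(J) = J - 4 = -4 + J)
S = -59/6 (S = 1/(1 + 5) + (-4 - 6) = 1/6 - 10 = ⅙ - 10 = -59/6 ≈ -9.8333)
-13*S + 10 = -13*(-59/6) + 10 = 767/6 + 10 = 827/6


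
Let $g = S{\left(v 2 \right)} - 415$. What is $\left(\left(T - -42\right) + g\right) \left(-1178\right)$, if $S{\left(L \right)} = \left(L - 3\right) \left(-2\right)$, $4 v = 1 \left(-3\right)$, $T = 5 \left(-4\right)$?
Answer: $452352$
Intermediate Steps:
$T = -20$
$v = - \frac{3}{4}$ ($v = \frac{1 \left(-3\right)}{4} = \frac{1}{4} \left(-3\right) = - \frac{3}{4} \approx -0.75$)
$S{\left(L \right)} = 6 - 2 L$ ($S{\left(L \right)} = \left(-3 + L\right) \left(-2\right) = 6 - 2 L$)
$g = -406$ ($g = \left(6 - 2 \left(\left(- \frac{3}{4}\right) 2\right)\right) - 415 = \left(6 - -3\right) - 415 = \left(6 + 3\right) - 415 = 9 - 415 = -406$)
$\left(\left(T - -42\right) + g\right) \left(-1178\right) = \left(\left(-20 - -42\right) - 406\right) \left(-1178\right) = \left(\left(-20 + 42\right) - 406\right) \left(-1178\right) = \left(22 - 406\right) \left(-1178\right) = \left(-384\right) \left(-1178\right) = 452352$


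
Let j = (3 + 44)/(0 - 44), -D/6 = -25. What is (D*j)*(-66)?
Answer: 10575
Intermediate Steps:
D = 150 (D = -6*(-25) = 150)
j = -47/44 (j = 47/(-44) = 47*(-1/44) = -47/44 ≈ -1.0682)
(D*j)*(-66) = (150*(-47/44))*(-66) = -3525/22*(-66) = 10575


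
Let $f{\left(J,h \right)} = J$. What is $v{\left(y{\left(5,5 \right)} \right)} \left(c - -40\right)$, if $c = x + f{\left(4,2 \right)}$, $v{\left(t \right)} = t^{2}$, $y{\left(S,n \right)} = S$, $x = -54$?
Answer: $-250$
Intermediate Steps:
$c = -50$ ($c = -54 + 4 = -50$)
$v{\left(y{\left(5,5 \right)} \right)} \left(c - -40\right) = 5^{2} \left(-50 - -40\right) = 25 \left(-50 + 40\right) = 25 \left(-10\right) = -250$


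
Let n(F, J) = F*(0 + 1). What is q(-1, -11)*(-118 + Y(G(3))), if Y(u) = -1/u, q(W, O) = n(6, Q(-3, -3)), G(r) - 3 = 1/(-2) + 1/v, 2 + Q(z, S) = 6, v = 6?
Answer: -2841/4 ≈ -710.25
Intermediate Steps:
Q(z, S) = 4 (Q(z, S) = -2 + 6 = 4)
G(r) = 8/3 (G(r) = 3 + (1/(-2) + 1/6) = 3 + (1*(-1/2) + 1*(1/6)) = 3 + (-1/2 + 1/6) = 3 - 1/3 = 8/3)
n(F, J) = F (n(F, J) = F*1 = F)
q(W, O) = 6
q(-1, -11)*(-118 + Y(G(3))) = 6*(-118 - 1/8/3) = 6*(-118 - 1*3/8) = 6*(-118 - 3/8) = 6*(-947/8) = -2841/4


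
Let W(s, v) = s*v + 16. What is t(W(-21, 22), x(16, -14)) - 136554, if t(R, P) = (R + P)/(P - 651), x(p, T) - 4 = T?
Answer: -90261738/661 ≈ -1.3655e+5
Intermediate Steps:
W(s, v) = 16 + s*v
x(p, T) = 4 + T
t(R, P) = (P + R)/(-651 + P)
t(W(-21, 22), x(16, -14)) - 136554 = ((4 - 14) + (16 - 21*22))/(-651 + (4 - 14)) - 136554 = (-10 + (16 - 462))/(-651 - 10) - 136554 = (-10 - 446)/(-661) - 136554 = -1/661*(-456) - 136554 = 456/661 - 136554 = -90261738/661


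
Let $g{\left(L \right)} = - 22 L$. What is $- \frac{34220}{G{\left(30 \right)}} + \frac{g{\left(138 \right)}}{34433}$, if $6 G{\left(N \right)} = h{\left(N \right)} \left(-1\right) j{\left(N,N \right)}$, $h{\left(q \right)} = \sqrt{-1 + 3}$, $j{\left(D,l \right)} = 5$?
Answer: $- \frac{3036}{34433} + 20532 \sqrt{2} \approx 29037.0$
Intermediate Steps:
$h{\left(q \right)} = \sqrt{2}$
$G{\left(N \right)} = - \frac{5 \sqrt{2}}{6}$ ($G{\left(N \right)} = \frac{\sqrt{2} \left(-1\right) 5}{6} = \frac{- \sqrt{2} \cdot 5}{6} = \frac{\left(-5\right) \sqrt{2}}{6} = - \frac{5 \sqrt{2}}{6}$)
$- \frac{34220}{G{\left(30 \right)}} + \frac{g{\left(138 \right)}}{34433} = - \frac{34220}{\left(- \frac{5}{6}\right) \sqrt{2}} + \frac{\left(-22\right) 138}{34433} = - 34220 \left(- \frac{3 \sqrt{2}}{5}\right) - \frac{3036}{34433} = 20532 \sqrt{2} - \frac{3036}{34433} = - \frac{3036}{34433} + 20532 \sqrt{2}$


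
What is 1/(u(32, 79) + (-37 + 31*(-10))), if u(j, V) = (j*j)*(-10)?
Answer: -1/10587 ≈ -9.4455e-5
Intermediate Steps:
u(j, V) = -10*j² (u(j, V) = j²*(-10) = -10*j²)
1/(u(32, 79) + (-37 + 31*(-10))) = 1/(-10*32² + (-37 + 31*(-10))) = 1/(-10*1024 + (-37 - 310)) = 1/(-10240 - 347) = 1/(-10587) = -1/10587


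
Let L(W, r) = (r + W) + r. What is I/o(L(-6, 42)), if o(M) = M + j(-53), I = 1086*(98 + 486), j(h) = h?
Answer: 634224/25 ≈ 25369.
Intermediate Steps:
I = 634224 (I = 1086*584 = 634224)
L(W, r) = W + 2*r (L(W, r) = (W + r) + r = W + 2*r)
o(M) = -53 + M (o(M) = M - 53 = -53 + M)
I/o(L(-6, 42)) = 634224/(-53 + (-6 + 2*42)) = 634224/(-53 + (-6 + 84)) = 634224/(-53 + 78) = 634224/25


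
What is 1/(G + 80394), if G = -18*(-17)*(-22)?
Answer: 1/73662 ≈ 1.3576e-5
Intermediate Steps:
G = -6732 (G = 306*(-22) = -6732)
1/(G + 80394) = 1/(-6732 + 80394) = 1/73662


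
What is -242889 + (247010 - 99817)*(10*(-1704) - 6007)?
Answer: -3392599960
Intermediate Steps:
-242889 + (247010 - 99817)*(10*(-1704) - 6007) = -242889 + 147193*(-17040 - 6007) = -242889 + 147193*(-23047) = -242889 - 3392357071 = -3392599960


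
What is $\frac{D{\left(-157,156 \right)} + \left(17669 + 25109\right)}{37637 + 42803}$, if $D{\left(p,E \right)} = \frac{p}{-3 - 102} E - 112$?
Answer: $\frac{750737}{1407700} \approx 0.53331$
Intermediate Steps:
$D{\left(p,E \right)} = -112 - \frac{E p}{105}$ ($D{\left(p,E \right)} = \frac{p}{-3 - 102} E - 112 = \frac{p}{-105} E - 112 = p \left(- \frac{1}{105}\right) E - 112 = - \frac{p}{105} E - 112 = - \frac{E p}{105} - 112 = -112 - \frac{E p}{105}$)
$\frac{D{\left(-157,156 \right)} + \left(17669 + 25109\right)}{37637 + 42803} = \frac{\left(-112 - \frac{52}{35} \left(-157\right)\right) + \left(17669 + 25109\right)}{37637 + 42803} = \frac{\left(-112 + \frac{8164}{35}\right) + 42778}{80440} = \left(\frac{4244}{35} + 42778\right) \frac{1}{80440} = \frac{1501474}{35} \cdot \frac{1}{80440} = \frac{750737}{1407700}$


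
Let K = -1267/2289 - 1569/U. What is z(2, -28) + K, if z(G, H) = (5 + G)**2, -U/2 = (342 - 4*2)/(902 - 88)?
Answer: 214107869/109218 ≈ 1960.4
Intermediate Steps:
U = -334/407 (U = -2*(342 - 4*2)/(902 - 88) = -2*(342 - 8)/814 = -668/814 = -2*167/407 = -334/407 ≈ -0.82064)
K = 208756187/109218 (K = -1267/2289 - 1569/(-334/407) = -1267*1/2289 - 1569*(-407/334) = -181/327 + 638583/334 = 208756187/109218 ≈ 1911.4)
z(2, -28) + K = (5 + 2)**2 + 208756187/109218 = 7**2 + 208756187/109218 = 49 + 208756187/109218 = 214107869/109218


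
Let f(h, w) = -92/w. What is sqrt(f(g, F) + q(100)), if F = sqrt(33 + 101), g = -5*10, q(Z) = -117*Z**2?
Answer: sqrt(-5252130000 - 3082*sqrt(134))/67 ≈ 1081.7*I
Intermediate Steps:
g = -50
F = sqrt(134) ≈ 11.576
sqrt(f(g, F) + q(100)) = sqrt(-92*sqrt(134)/134 - 117*100**2) = sqrt(-46*sqrt(134)/67 - 117*10000) = sqrt(-46*sqrt(134)/67 - 1170000) = sqrt(-1170000 - 46*sqrt(134)/67)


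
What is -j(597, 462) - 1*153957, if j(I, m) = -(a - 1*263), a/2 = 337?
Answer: -153546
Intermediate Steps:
a = 674 (a = 2*337 = 674)
j(I, m) = -411 (j(I, m) = -(674 - 1*263) = -(674 - 263) = -1*411 = -411)
-j(597, 462) - 1*153957 = -1*(-411) - 1*153957 = 411 - 153957 = -153546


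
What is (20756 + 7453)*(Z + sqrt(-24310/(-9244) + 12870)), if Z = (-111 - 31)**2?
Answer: 568806276 + 366717*sqrt(1627198210)/4622 ≈ 5.7201e+8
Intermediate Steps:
Z = 20164 (Z = (-142)**2 = 20164)
(20756 + 7453)*(Z + sqrt(-24310/(-9244) + 12870)) = (20756 + 7453)*(20164 + sqrt(-24310/(-9244) + 12870)) = 28209*(20164 + sqrt(-24310*(-1/9244) + 12870)) = 28209*(20164 + sqrt(12155/4622 + 12870)) = 28209*(20164 + sqrt(59497295/4622)) = 28209*(20164 + 13*sqrt(1627198210)/4622) = 568806276 + 366717*sqrt(1627198210)/4622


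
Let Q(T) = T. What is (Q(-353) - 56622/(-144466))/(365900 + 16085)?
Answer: -25469938/27591922505 ≈ -0.00092309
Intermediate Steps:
(Q(-353) - 56622/(-144466))/(365900 + 16085) = (-353 - 56622/(-144466))/(365900 + 16085) = (-353 - 56622*(-1/144466))/381985 = (-353 + 28311/72233)*(1/381985) = -25469938/72233*1/381985 = -25469938/27591922505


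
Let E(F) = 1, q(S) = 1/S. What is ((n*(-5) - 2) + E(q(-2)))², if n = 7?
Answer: 1296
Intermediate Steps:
q(S) = 1/S
((n*(-5) - 2) + E(q(-2)))² = ((7*(-5) - 2) + 1)² = ((-35 - 2) + 1)² = (-37 + 1)² = (-36)² = 1296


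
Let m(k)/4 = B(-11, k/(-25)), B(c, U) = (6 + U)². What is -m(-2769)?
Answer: -34082244/625 ≈ -54532.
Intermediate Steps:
m(k) = 4*(6 - k/25)² (m(k) = 4*(6 + k/(-25))² = 4*(6 + k*(-1/25))² = 4*(6 - k/25)²)
-m(-2769) = -4*(-150 - 2769)²/625 = -4*(-2919)²/625 = -4*8520561/625 = -1*34082244/625 = -34082244/625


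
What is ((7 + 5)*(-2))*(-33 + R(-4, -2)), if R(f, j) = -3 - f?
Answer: 768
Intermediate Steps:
((7 + 5)*(-2))*(-33 + R(-4, -2)) = ((7 + 5)*(-2))*(-33 + (-3 - 1*(-4))) = (12*(-2))*(-33 + (-3 + 4)) = -24*(-33 + 1) = -24*(-32) = 768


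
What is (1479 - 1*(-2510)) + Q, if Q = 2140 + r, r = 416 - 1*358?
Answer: 6187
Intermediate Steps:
r = 58 (r = 416 - 358 = 58)
Q = 2198 (Q = 2140 + 58 = 2198)
(1479 - 1*(-2510)) + Q = (1479 - 1*(-2510)) + 2198 = (1479 + 2510) + 2198 = 3989 + 2198 = 6187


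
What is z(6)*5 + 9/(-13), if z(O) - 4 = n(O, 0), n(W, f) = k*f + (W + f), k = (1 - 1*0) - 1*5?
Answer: 641/13 ≈ 49.308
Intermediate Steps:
k = -4 (k = (1 + 0) - 5 = 1 - 5 = -4)
n(W, f) = W - 3*f (n(W, f) = -4*f + (W + f) = W - 3*f)
z(O) = 4 + O (z(O) = 4 + (O - 3*0) = 4 + (O + 0) = 4 + O)
z(6)*5 + 9/(-13) = (4 + 6)*5 + 9/(-13) = 10*5 + 9*(-1/13) = 50 - 9/13 = 641/13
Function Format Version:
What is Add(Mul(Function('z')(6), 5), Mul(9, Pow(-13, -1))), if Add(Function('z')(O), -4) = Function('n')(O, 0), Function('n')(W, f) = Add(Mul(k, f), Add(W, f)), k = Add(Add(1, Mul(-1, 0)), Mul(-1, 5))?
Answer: Rational(641, 13) ≈ 49.308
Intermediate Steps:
k = -4 (k = Add(Add(1, 0), -5) = Add(1, -5) = -4)
Function('n')(W, f) = Add(W, Mul(-3, f)) (Function('n')(W, f) = Add(Mul(-4, f), Add(W, f)) = Add(W, Mul(-3, f)))
Function('z')(O) = Add(4, O) (Function('z')(O) = Add(4, Add(O, Mul(-3, 0))) = Add(4, Add(O, 0)) = Add(4, O))
Add(Mul(Function('z')(6), 5), Mul(9, Pow(-13, -1))) = Add(Mul(Add(4, 6), 5), Mul(9, Pow(-13, -1))) = Add(Mul(10, 5), Mul(9, Rational(-1, 13))) = Add(50, Rational(-9, 13)) = Rational(641, 13)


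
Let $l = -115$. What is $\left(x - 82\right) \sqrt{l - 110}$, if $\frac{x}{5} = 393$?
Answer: $28245 i \approx 28245.0 i$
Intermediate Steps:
$x = 1965$ ($x = 5 \cdot 393 = 1965$)
$\left(x - 82\right) \sqrt{l - 110} = \left(1965 - 82\right) \sqrt{-115 - 110} = \left(1965 + \left(-203 + 121\right)\right) \sqrt{-225} = \left(1965 - 82\right) 15 i = 1883 \cdot 15 i = 28245 i$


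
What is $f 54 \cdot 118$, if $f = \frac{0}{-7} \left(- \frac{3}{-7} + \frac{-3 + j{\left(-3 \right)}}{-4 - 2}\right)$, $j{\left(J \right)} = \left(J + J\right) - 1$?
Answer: $0$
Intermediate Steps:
$j{\left(J \right)} = -1 + 2 J$ ($j{\left(J \right)} = 2 J - 1 = -1 + 2 J$)
$f = 0$ ($f = \frac{0}{-7} \left(- \frac{3}{-7} + \frac{-3 + \left(-1 + 2 \left(-3\right)\right)}{-4 - 2}\right) = 0 \left(- \frac{1}{7}\right) \left(\left(-3\right) \left(- \frac{1}{7}\right) + \frac{-3 - 7}{-6}\right) = 0 \left(\frac{3}{7} + \left(-3 - 7\right) \left(- \frac{1}{6}\right)\right) = 0 \left(\frac{3}{7} - - \frac{5}{3}\right) = 0 \left(\frac{3}{7} + \frac{5}{3}\right) = 0 \cdot \frac{44}{21} = 0$)
$f 54 \cdot 118 = 0 \cdot 54 \cdot 118 = 0 \cdot 118 = 0$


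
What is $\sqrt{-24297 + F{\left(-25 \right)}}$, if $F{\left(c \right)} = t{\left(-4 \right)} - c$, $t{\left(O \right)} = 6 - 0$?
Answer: $i \sqrt{24266} \approx 155.78 i$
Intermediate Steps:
$t{\left(O \right)} = 6$ ($t{\left(O \right)} = 6 + 0 = 6$)
$F{\left(c \right)} = 6 - c$
$\sqrt{-24297 + F{\left(-25 \right)}} = \sqrt{-24297 + \left(6 - -25\right)} = \sqrt{-24297 + \left(6 + 25\right)} = \sqrt{-24297 + 31} = \sqrt{-24266} = i \sqrt{24266}$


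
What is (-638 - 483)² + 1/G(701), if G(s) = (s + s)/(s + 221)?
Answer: 880905802/701 ≈ 1.2566e+6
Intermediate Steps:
G(s) = 2*s/(221 + s) (G(s) = (2*s)/(221 + s) = 2*s/(221 + s))
(-638 - 483)² + 1/G(701) = (-638 - 483)² + 1/(2*701/(221 + 701)) = (-1121)² + 1/(2*701/922) = 1256641 + 1/(2*701*(1/922)) = 1256641 + 1/(701/461) = 1256641 + 461/701 = 880905802/701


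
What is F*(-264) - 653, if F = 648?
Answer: -171725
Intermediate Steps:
F*(-264) - 653 = 648*(-264) - 653 = -171072 - 653 = -171725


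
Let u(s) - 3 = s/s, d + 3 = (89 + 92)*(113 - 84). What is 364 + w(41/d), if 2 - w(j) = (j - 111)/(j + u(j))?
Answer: 1655483/4205 ≈ 393.69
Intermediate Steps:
d = 5246 (d = -3 + (89 + 92)*(113 - 84) = -3 + 181*29 = -3 + 5249 = 5246)
u(s) = 4 (u(s) = 3 + s/s = 3 + 1 = 4)
w(j) = 2 - (-111 + j)/(4 + j) (w(j) = 2 - (j - 111)/(j + 4) = 2 - (-111 + j)/(4 + j))
364 + w(41/d) = 364 + (119 + 41/5246)/(4 + 41/5246) = 364 + (624315/5246)/(21025/5246) = 364 + (5246/21025)*(624315/5246) = 364 + 124863/4205 = 1655483/4205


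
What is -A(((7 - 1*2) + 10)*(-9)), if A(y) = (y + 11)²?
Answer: -15376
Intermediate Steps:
A(y) = (11 + y)²
-A(((7 - 1*2) + 10)*(-9)) = -(11 + ((7 - 1*2) + 10)*(-9))² = -(11 + ((7 - 2) + 10)*(-9))² = -(11 + (5 + 10)*(-9))² = -(11 + 15*(-9))² = -(11 - 135)² = -1*(-124)² = -1*15376 = -15376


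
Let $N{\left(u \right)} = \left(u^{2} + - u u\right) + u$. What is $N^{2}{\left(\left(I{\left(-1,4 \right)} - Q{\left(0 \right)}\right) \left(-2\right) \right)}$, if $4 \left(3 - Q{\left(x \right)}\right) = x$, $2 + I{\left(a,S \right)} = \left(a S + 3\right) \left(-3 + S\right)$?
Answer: $144$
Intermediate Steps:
$I{\left(a,S \right)} = -2 + \left(-3 + S\right) \left(3 + S a\right)$ ($I{\left(a,S \right)} = -2 + \left(a S + 3\right) \left(-3 + S\right) = -2 + \left(S a + 3\right) \left(-3 + S\right) = -2 + \left(3 + S a\right) \left(-3 + S\right) = -2 + \left(-3 + S\right) \left(3 + S a\right)$)
$Q{\left(x \right)} = 3 - \frac{x}{4}$
$N{\left(u \right)} = u$ ($N{\left(u \right)} = \left(u^{2} - u^{2}\right) + u = 0 + u = u$)
$N^{2}{\left(\left(I{\left(-1,4 \right)} - Q{\left(0 \right)}\right) \left(-2\right) \right)} = \left(\left(\left(-11 + 3 \cdot 4 - 4^{2} - 12 \left(-1\right)\right) - \left(3 - 0\right)\right) \left(-2\right)\right)^{2} = \left(\left(\left(-11 + 12 - 16 + 12\right) - \left(3 + 0\right)\right) \left(-2\right)\right)^{2} = \left(\left(\left(-11 + 12 - 16 + 12\right) - 3\right) \left(-2\right)\right)^{2} = \left(\left(-3 - 3\right) \left(-2\right)\right)^{2} = \left(\left(-6\right) \left(-2\right)\right)^{2} = 12^{2} = 144$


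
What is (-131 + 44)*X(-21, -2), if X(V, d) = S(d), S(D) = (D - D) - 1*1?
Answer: 87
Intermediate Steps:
S(D) = -1 (S(D) = 0 - 1 = -1)
X(V, d) = -1
(-131 + 44)*X(-21, -2) = (-131 + 44)*(-1) = -87*(-1) = 87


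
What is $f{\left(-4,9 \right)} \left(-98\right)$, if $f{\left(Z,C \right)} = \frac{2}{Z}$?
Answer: $49$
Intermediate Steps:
$f{\left(-4,9 \right)} \left(-98\right) = \frac{2}{-4} \left(-98\right) = 2 \left(- \frac{1}{4}\right) \left(-98\right) = \left(- \frac{1}{2}\right) \left(-98\right) = 49$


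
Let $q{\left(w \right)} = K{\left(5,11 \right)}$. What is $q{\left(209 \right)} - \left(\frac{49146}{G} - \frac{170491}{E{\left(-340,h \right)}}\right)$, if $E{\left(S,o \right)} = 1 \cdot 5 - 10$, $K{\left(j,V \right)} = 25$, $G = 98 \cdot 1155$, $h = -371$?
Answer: $- \frac{642799109}{18865} \approx -34074.0$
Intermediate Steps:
$G = 113190$
$q{\left(w \right)} = 25$
$E{\left(S,o \right)} = -5$ ($E{\left(S,o \right)} = 5 - 10 = -5$)
$q{\left(209 \right)} - \left(\frac{49146}{G} - \frac{170491}{E{\left(-340,h \right)}}\right) = 25 - \left(\frac{49146}{113190} - \frac{170491}{-5}\right) = 25 - \left(49146 \cdot \frac{1}{113190} - - \frac{170491}{5}\right) = 25 - \left(\frac{8191}{18865} + \frac{170491}{5}\right) = 25 - \frac{643270734}{18865} = - \frac{642799109}{18865}$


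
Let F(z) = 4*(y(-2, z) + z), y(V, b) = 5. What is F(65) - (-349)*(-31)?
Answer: -10539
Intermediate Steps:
F(z) = 20 + 4*z (F(z) = 4*(5 + z) = 20 + 4*z)
F(65) - (-349)*(-31) = (20 + 4*65) - (-349)*(-31) = (20 + 260) - 1*10819 = 280 - 10819 = -10539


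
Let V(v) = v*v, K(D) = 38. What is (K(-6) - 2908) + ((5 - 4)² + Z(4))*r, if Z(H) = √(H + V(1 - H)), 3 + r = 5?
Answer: -2868 + 2*√13 ≈ -2860.8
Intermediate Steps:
r = 2 (r = -3 + 5 = 2)
V(v) = v²
Z(H) = √(H + (1 - H)²)
(K(-6) - 2908) + ((5 - 4)² + Z(4))*r = (38 - 2908) + ((5 - 4)² + √(4 + (-1 + 4)²))*2 = -2870 + (1² + √(4 + 3²))*2 = -2870 + (1 + √(4 + 9))*2 = -2870 + (1 + √13)*2 = -2870 + (2 + 2*√13) = -2868 + 2*√13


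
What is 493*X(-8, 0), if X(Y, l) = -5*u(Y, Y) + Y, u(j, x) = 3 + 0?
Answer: -11339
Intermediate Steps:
u(j, x) = 3
X(Y, l) = -15 + Y (X(Y, l) = -5*3 + Y = -15 + Y)
493*X(-8, 0) = 493*(-15 - 8) = 493*(-23) = -11339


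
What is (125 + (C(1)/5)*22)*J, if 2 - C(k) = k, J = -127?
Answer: -82169/5 ≈ -16434.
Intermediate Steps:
C(k) = 2 - k
(125 + (C(1)/5)*22)*J = (125 + ((2 - 1*1)/5)*22)*(-127) = (125 + ((2 - 1)*(⅕))*22)*(-127) = (125 + (1*(⅕))*22)*(-127) = (125 + (⅕)*22)*(-127) = (125 + 22/5)*(-127) = (647/5)*(-127) = -82169/5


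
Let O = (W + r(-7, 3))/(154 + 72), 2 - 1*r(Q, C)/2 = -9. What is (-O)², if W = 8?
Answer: 225/12769 ≈ 0.017621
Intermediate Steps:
r(Q, C) = 22 (r(Q, C) = 4 - 2*(-9) = 4 + 18 = 22)
O = 15/113 (O = (8 + 22)/(154 + 72) = 30/226 = 30*(1/226) = 15/113 ≈ 0.13274)
(-O)² = (-1*15/113)² = (-15/113)² = 225/12769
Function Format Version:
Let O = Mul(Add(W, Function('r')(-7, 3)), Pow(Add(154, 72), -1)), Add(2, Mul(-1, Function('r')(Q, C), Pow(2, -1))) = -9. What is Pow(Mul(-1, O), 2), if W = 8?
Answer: Rational(225, 12769) ≈ 0.017621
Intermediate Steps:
Function('r')(Q, C) = 22 (Function('r')(Q, C) = Add(4, Mul(-2, -9)) = Add(4, 18) = 22)
O = Rational(15, 113) (O = Mul(Add(8, 22), Pow(Add(154, 72), -1)) = Mul(30, Pow(226, -1)) = Mul(30, Rational(1, 226)) = Rational(15, 113) ≈ 0.13274)
Pow(Mul(-1, O), 2) = Pow(Mul(-1, Rational(15, 113)), 2) = Pow(Rational(-15, 113), 2) = Rational(225, 12769)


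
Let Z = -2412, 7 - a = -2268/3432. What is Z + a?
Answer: -687641/286 ≈ -2404.3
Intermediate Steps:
a = 2191/286 (a = 7 - (-2268)/3432 = 7 - 1*(-189/286) = 7 + 189/286 = 2191/286 ≈ 7.6608)
Z + a = -2412 + 2191/286 = -687641/286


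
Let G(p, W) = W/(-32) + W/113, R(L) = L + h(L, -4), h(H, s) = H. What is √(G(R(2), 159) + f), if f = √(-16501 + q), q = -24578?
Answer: √(-2910654 + 817216*I*√41079)/904 ≈ 9.9787 + 10.156*I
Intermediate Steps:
R(L) = 2*L (R(L) = L + L = 2*L)
G(p, W) = -81*W/3616 (G(p, W) = W*(-1/32) + W*(1/113) = -W/32 + W/113 = -81*W/3616)
f = I*√41079 (f = √(-16501 - 24578) = √(-41079) = I*√41079 ≈ 202.68*I)
√(G(R(2), 159) + f) = √(-81/3616*159 + I*√41079) = √(-12879/3616 + I*√41079)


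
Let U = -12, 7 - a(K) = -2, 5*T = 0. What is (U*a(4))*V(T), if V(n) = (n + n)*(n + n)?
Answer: 0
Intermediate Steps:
T = 0 (T = (⅕)*0 = 0)
a(K) = 9 (a(K) = 7 - 1*(-2) = 7 + 2 = 9)
V(n) = 4*n² (V(n) = (2*n)*(2*n) = 4*n²)
(U*a(4))*V(T) = (-12*9)*(4*0²) = -432*0 = -108*0 = 0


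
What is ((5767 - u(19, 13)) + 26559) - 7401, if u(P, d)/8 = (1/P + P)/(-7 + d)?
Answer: 1419277/57 ≈ 24900.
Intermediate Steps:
u(P, d) = 8*(P + 1/P)/(-7 + d) (u(P, d) = 8*((1/P + P)/(-7 + d)) = 8*((P + 1/P)/(-7 + d)) = 8*(P + 1/P)/(-7 + d))
((5767 - u(19, 13)) + 26559) - 7401 = ((5767 - 8*(1 + 19²)/(19*(-7 + 13))) + 26559) - 7401 = ((5767 - 8*(1 + 361)/(19*6)) + 26559) - 7401 = ((5767 - 8*362/(19*6)) + 26559) - 7401 = ((5767 - 1*1448/57) + 26559) - 7401 = ((5767 - 1448/57) + 26559) - 7401 = (327271/57 + 26559) - 7401 = 1841134/57 - 7401 = 1419277/57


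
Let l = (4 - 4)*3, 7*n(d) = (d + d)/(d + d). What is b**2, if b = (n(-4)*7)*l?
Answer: 0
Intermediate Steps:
n(d) = 1/7 (n(d) = ((d + d)/(d + d))/7 = ((2*d)/((2*d)))/7 = ((2*d)*(1/(2*d)))/7 = (1/7)*1 = 1/7)
l = 0 (l = 0*3 = 0)
b = 0 (b = ((1/7)*7)*0 = 1*0 = 0)
b**2 = 0**2 = 0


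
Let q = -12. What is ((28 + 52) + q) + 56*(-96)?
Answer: -5308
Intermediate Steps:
((28 + 52) + q) + 56*(-96) = ((28 + 52) - 12) + 56*(-96) = (80 - 12) - 5376 = 68 - 5376 = -5308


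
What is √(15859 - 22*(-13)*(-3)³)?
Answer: √8137 ≈ 90.205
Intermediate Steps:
√(15859 - 22*(-13)*(-3)³) = √(15859 + 286*(-27)) = √(15859 - 7722) = √8137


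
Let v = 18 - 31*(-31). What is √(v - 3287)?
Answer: 2*I*√577 ≈ 48.042*I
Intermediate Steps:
v = 979 (v = 18 + 961 = 979)
√(v - 3287) = √(979 - 3287) = √(-2308) = 2*I*√577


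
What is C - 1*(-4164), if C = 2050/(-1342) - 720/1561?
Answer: 4359419539/1047431 ≈ 4162.0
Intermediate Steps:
C = -2083145/1047431 (C = 2050*(-1/1342) - 720*1/1561 = -1025/671 - 720/1561 = -2083145/1047431 ≈ -1.9888)
C - 1*(-4164) = -2083145/1047431 - 1*(-4164) = -2083145/1047431 + 4164 = 4359419539/1047431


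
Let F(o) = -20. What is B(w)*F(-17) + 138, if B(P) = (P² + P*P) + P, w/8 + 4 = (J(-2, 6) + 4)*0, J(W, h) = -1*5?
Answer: -40182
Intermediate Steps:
J(W, h) = -5
w = -32 (w = -32 + 8*((-5 + 4)*0) = -32 + 8*(-1*0) = -32 + 8*0 = -32 + 0 = -32)
B(P) = P + 2*P² (B(P) = (P² + P²) + P = 2*P² + P = P + 2*P²)
B(w)*F(-17) + 138 = -32*(1 + 2*(-32))*(-20) + 138 = -32*(1 - 64)*(-20) + 138 = -32*(-63)*(-20) + 138 = 2016*(-20) + 138 = -40320 + 138 = -40182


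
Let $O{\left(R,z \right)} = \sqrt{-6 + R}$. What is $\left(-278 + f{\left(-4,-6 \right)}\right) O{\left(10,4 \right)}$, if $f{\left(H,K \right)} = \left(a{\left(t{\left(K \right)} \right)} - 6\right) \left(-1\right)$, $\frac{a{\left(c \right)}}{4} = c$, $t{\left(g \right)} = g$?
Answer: $-496$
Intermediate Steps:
$a{\left(c \right)} = 4 c$
$f{\left(H,K \right)} = 6 - 4 K$ ($f{\left(H,K \right)} = \left(4 K - 6\right) \left(-1\right) = \left(-6 + 4 K\right) \left(-1\right) = 6 - 4 K$)
$\left(-278 + f{\left(-4,-6 \right)}\right) O{\left(10,4 \right)} = \left(-278 + \left(6 - -24\right)\right) \sqrt{-6 + 10} = \left(-278 + \left(6 + 24\right)\right) \sqrt{4} = \left(-278 + 30\right) 2 = \left(-248\right) 2 = -496$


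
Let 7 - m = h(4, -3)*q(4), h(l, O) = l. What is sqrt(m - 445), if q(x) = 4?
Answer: I*sqrt(454) ≈ 21.307*I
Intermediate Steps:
m = -9 (m = 7 - 4*4 = 7 - 1*16 = 7 - 16 = -9)
sqrt(m - 445) = sqrt(-9 - 445) = sqrt(-454) = I*sqrt(454)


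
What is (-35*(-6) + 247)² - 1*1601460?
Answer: -1392611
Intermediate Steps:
(-35*(-6) + 247)² - 1*1601460 = (210 + 247)² - 1601460 = 457² - 1601460 = 208849 - 1601460 = -1392611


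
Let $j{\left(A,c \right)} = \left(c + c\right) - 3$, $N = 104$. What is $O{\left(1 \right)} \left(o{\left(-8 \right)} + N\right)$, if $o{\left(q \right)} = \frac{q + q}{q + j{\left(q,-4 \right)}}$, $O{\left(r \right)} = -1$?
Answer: $- \frac{1992}{19} \approx -104.84$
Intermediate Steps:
$j{\left(A,c \right)} = -3 + 2 c$ ($j{\left(A,c \right)} = 2 c - 3 = -3 + 2 c$)
$o{\left(q \right)} = \frac{2 q}{-11 + q}$ ($o{\left(q \right)} = \frac{q + q}{q + \left(-3 + 2 \left(-4\right)\right)} = \frac{2 q}{q - 11} = \frac{2 q}{-11 + q}$)
$O{\left(1 \right)} \left(o{\left(-8 \right)} + N\right) = - (2 \left(-8\right) \frac{1}{-11 - 8} + 104) = - (2 \left(-8\right) \frac{1}{-19} + 104) = - (2 \left(-8\right) \left(- \frac{1}{19}\right) + 104) = - (\frac{16}{19} + 104) = \left(-1\right) \frac{1992}{19} = - \frac{1992}{19}$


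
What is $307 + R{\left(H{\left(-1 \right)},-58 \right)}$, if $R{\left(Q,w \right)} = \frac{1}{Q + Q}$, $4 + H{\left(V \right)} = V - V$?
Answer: $\frac{2455}{8} \approx 306.88$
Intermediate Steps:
$H{\left(V \right)} = -4$ ($H{\left(V \right)} = -4 + \left(V - V\right) = -4 + 0 = -4$)
$R{\left(Q,w \right)} = \frac{1}{2 Q}$
$307 + R{\left(H{\left(-1 \right)},-58 \right)} = 307 + \frac{1}{2 \left(-4\right)} = 307 + \frac{1}{2} \left(- \frac{1}{4}\right) = 307 - \frac{1}{8} = \frac{2455}{8}$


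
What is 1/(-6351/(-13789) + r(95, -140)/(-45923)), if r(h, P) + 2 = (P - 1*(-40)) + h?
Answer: 633232247/291753496 ≈ 2.1704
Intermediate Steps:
r(h, P) = 38 + P + h (r(h, P) = -2 + ((P - 1*(-40)) + h) = -2 + ((P + 40) + h) = -2 + ((40 + P) + h) = -2 + (40 + P + h) = 38 + P + h)
1/(-6351/(-13789) + r(95, -140)/(-45923)) = 1/(-6351/(-13789) + (38 - 140 + 95)/(-45923)) = 1/(-6351*(-1/13789) - 7*(-1/45923)) = 1/(6351/13789 + 7/45923) = 1/(291753496/633232247) = 633232247/291753496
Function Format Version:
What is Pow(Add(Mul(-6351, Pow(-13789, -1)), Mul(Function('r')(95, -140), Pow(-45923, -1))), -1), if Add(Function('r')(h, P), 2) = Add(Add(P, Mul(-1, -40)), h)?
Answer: Rational(633232247, 291753496) ≈ 2.1704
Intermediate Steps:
Function('r')(h, P) = Add(38, P, h) (Function('r')(h, P) = Add(-2, Add(Add(P, Mul(-1, -40)), h)) = Add(-2, Add(Add(P, 40), h)) = Add(-2, Add(Add(40, P), h)) = Add(-2, Add(40, P, h)) = Add(38, P, h))
Pow(Add(Mul(-6351, Pow(-13789, -1)), Mul(Function('r')(95, -140), Pow(-45923, -1))), -1) = Pow(Add(Mul(-6351, Pow(-13789, -1)), Mul(Add(38, -140, 95), Pow(-45923, -1))), -1) = Pow(Add(Mul(-6351, Rational(-1, 13789)), Mul(-7, Rational(-1, 45923))), -1) = Pow(Add(Rational(6351, 13789), Rational(7, 45923)), -1) = Pow(Rational(291753496, 633232247), -1) = Rational(633232247, 291753496)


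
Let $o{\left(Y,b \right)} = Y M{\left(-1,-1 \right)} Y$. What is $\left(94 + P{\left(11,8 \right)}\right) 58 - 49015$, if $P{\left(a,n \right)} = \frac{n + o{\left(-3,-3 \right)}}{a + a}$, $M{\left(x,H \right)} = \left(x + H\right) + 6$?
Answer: $-43447$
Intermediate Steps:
$M{\left(x,H \right)} = 6 + H + x$ ($M{\left(x,H \right)} = \left(H + x\right) + 6 = 6 + H + x$)
$o{\left(Y,b \right)} = 4 Y^{2}$ ($o{\left(Y,b \right)} = Y \left(6 - 1 - 1\right) Y = Y 4 Y = 4 Y Y = 4 Y^{2}$)
$P{\left(a,n \right)} = \frac{36 + n}{2 a}$ ($P{\left(a,n \right)} = \frac{n + 4 \left(-3\right)^{2}}{a + a} = \frac{n + 4 \cdot 9}{2 a} = \left(n + 36\right) \frac{1}{2 a} = \left(36 + n\right) \frac{1}{2 a} = \frac{36 + n}{2 a}$)
$\left(94 + P{\left(11,8 \right)}\right) 58 - 49015 = \left(94 + \frac{36 + 8}{2 \cdot 11}\right) 58 - 49015 = \left(94 + \frac{1}{2} \cdot \frac{1}{11} \cdot 44\right) 58 - 49015 = \left(94 + 2\right) 58 - 49015 = 96 \cdot 58 - 49015 = 5568 - 49015 = -43447$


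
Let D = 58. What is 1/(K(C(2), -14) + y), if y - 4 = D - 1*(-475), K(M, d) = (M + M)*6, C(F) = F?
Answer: 1/561 ≈ 0.0017825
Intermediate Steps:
K(M, d) = 12*M (K(M, d) = (2*M)*6 = 12*M)
y = 537 (y = 4 + (58 - 1*(-475)) = 4 + (58 + 475) = 4 + 533 = 537)
1/(K(C(2), -14) + y) = 1/(12*2 + 537) = 1/(24 + 537) = 1/561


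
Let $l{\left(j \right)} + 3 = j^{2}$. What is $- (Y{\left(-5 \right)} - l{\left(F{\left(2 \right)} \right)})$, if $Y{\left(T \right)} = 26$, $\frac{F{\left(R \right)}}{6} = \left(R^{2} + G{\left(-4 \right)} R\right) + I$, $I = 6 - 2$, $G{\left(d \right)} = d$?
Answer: $-29$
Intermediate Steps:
$I = 4$ ($I = 6 - 2 = 4$)
$F{\left(R \right)} = 24 - 24 R + 6 R^{2}$ ($F{\left(R \right)} = 6 \left(\left(R^{2} - 4 R\right) + 4\right) = 6 \left(4 + R^{2} - 4 R\right) = 24 - 24 R + 6 R^{2}$)
$l{\left(j \right)} = -3 + j^{2}$
$- (Y{\left(-5 \right)} - l{\left(F{\left(2 \right)} \right)}) = - (26 - \left(-3 + \left(24 - 48 + 6 \cdot 2^{2}\right)^{2}\right)) = - (26 - \left(-3 + \left(24 - 48 + 6 \cdot 4\right)^{2}\right)) = - (26 - \left(-3 + \left(24 - 48 + 24\right)^{2}\right)) = - (26 - \left(-3 + 0^{2}\right)) = - (26 - \left(-3 + 0\right)) = - (26 - -3) = - (26 + 3) = \left(-1\right) 29 = -29$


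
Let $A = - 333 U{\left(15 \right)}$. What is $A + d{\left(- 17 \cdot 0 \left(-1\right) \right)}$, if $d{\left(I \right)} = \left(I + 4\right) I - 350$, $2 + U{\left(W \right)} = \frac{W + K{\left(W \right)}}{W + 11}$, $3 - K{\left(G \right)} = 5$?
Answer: $\frac{299}{2} \approx 149.5$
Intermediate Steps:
$K{\left(G \right)} = -2$ ($K{\left(G \right)} = 3 - 5 = -2$)
$U{\left(W \right)} = -2 + \frac{-2 + W}{11 + W}$ ($U{\left(W \right)} = -2 + \frac{W - 2}{W + 11} = -2 + \frac{-2 + W}{11 + W}$)
$A = \frac{999}{2}$ ($A = - 333 \frac{-24 - 15}{11 + 15} = - 333 \frac{-24 - 15}{26} = - 333 \cdot \frac{1}{26} \left(-39\right) = \left(-333\right) \left(- \frac{3}{2}\right) = \frac{999}{2} \approx 499.5$)
$d{\left(I \right)} = -350 + I \left(4 + I\right)$ ($d{\left(I \right)} = \left(4 + I\right) I - 350 = I \left(4 + I\right) - 350 = -350 + I \left(4 + I\right)$)
$A + d{\left(- 17 \cdot 0 \left(-1\right) \right)} = \frac{999}{2} + \left(-350 + \left(- 17 \cdot 0 \left(-1\right)\right)^{2} + 4 \left(- 17 \cdot 0 \left(-1\right)\right)\right) = \frac{999}{2} + \left(-350 + \left(\left(-17\right) 0\right)^{2} + 4 \left(\left(-17\right) 0\right)\right) = \frac{999}{2} + \left(-350 + 0^{2} + 4 \cdot 0\right) = \frac{999}{2} + \left(-350 + 0 + 0\right) = \frac{999}{2} - 350 = \frac{299}{2}$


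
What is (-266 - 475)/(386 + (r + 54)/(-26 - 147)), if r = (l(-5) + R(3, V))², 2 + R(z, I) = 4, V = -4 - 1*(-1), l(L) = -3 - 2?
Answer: -128193/66715 ≈ -1.9215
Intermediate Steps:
l(L) = -5
V = -3 (V = -4 + 1 = -3)
R(z, I) = 2 (R(z, I) = -2 + 4 = 2)
r = 9 (r = (-5 + 2)² = (-3)² = 9)
(-266 - 475)/(386 + (r + 54)/(-26 - 147)) = (-266 - 475)/(386 + (9 + 54)/(-26 - 147)) = -741/(386 + 63/(-173)) = -741/(386 + 63*(-1/173)) = -741/(386 - 63/173) = -741/66715/173 = -741*173/66715 = -128193/66715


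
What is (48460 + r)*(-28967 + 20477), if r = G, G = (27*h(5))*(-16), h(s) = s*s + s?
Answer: -301395000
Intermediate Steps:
h(s) = s + s**2 (h(s) = s**2 + s = s + s**2)
G = -12960 (G = (27*(5*(1 + 5)))*(-16) = (27*(5*6))*(-16) = (27*30)*(-16) = 810*(-16) = -12960)
r = -12960
(48460 + r)*(-28967 + 20477) = (48460 - 12960)*(-28967 + 20477) = 35500*(-8490) = -301395000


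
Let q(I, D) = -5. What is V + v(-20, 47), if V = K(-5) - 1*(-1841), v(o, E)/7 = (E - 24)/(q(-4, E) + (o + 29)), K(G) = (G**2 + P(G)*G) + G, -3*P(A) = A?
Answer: 22715/12 ≈ 1892.9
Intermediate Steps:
P(A) = -A/3
K(G) = G + 2*G**2/3 (K(G) = (G**2 + (-G/3)*G) + G = (G**2 - G**2/3) + G = 2*G**2/3 + G = G + 2*G**2/3)
v(o, E) = 7*(-24 + E)/(24 + o) (v(o, E) = 7*((E - 24)/(-5 + (o + 29))) = 7*((-24 + E)/(-5 + (29 + o))) = 7*((-24 + E)/(24 + o)) = 7*(-24 + E)/(24 + o))
V = 5558/3 (V = (1/3)*(-5)*(3 + 2*(-5)) - 1*(-1841) = (1/3)*(-5)*(3 - 10) + 1841 = (1/3)*(-5)*(-7) + 1841 = 35/3 + 1841 = 5558/3 ≈ 1852.7)
V + v(-20, 47) = 5558/3 + 7*(-24 + 47)/(24 - 20) = 5558/3 + 7*23/4 = 5558/3 + 7*(1/4)*23 = 5558/3 + 161/4 = 22715/12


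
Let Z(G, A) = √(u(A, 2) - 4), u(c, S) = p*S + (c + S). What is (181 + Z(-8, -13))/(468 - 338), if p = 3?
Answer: 181/130 + 3*I/130 ≈ 1.3923 + 0.023077*I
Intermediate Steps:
u(c, S) = c + 4*S (u(c, S) = 3*S + (c + S) = 3*S + (S + c) = c + 4*S)
Z(G, A) = √(4 + A) (Z(G, A) = √((A + 4*2) - 4) = √((A + 8) - 4) = √((8 + A) - 4) = √(4 + A))
(181 + Z(-8, -13))/(468 - 338) = (181 + √(4 - 13))/(468 - 338) = (181 + √(-9))/130 = (181 + 3*I)*(1/130) = 181/130 + 3*I/130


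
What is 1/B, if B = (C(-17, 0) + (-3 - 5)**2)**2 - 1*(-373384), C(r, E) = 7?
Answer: 1/378425 ≈ 2.6425e-6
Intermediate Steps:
B = 378425 (B = (7 + (-3 - 5)**2)**2 - 1*(-373384) = (7 + (-8)**2)**2 + 373384 = (7 + 64)**2 + 373384 = 71**2 + 373384 = 5041 + 373384 = 378425)
1/B = 1/378425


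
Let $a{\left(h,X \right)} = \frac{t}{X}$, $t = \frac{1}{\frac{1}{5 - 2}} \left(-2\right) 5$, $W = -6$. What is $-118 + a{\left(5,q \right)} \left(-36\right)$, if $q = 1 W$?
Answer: $-298$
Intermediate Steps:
$t = -30$ ($t = \frac{1}{\frac{1}{3}} \left(-2\right) 5 = 3 \left(-2\right) 5 = \left(-6\right) 5 = -30$)
$q = -6$ ($q = 1 \left(-6\right) = -6$)
$a{\left(h,X \right)} = - \frac{30}{X}$
$-118 + a{\left(5,q \right)} \left(-36\right) = -118 + - \frac{30}{-6} \left(-36\right) = -118 + \left(-30\right) \left(- \frac{1}{6}\right) \left(-36\right) = -118 + 5 \left(-36\right) = -118 - 180 = -298$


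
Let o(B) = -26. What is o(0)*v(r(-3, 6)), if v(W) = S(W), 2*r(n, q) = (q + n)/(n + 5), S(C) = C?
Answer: -39/2 ≈ -19.500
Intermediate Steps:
r(n, q) = (n + q)/(2*(5 + n)) (r(n, q) = ((q + n)/(n + 5))/2 = ((n + q)/(5 + n))/2 = (n + q)/(2*(5 + n)))
v(W) = W
o(0)*v(r(-3, 6)) = -13*(-3 + 6)/(5 - 3) = -13*3/2 = -26*3/4 = -39/2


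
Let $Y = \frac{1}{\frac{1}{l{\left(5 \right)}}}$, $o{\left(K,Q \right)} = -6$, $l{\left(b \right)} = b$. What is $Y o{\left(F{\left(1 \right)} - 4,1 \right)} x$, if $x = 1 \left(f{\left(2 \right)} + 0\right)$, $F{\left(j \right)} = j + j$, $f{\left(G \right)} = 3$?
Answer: $-90$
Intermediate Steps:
$F{\left(j \right)} = 2 j$
$x = 3$ ($x = 1 \left(3 + 0\right) = 1 \cdot 3 = 3$)
$Y = 5$ ($Y = \frac{1}{\frac{1}{5}} = 5$)
$Y o{\left(F{\left(1 \right)} - 4,1 \right)} x = 5 \left(-6\right) 3 = \left(-30\right) 3 = -90$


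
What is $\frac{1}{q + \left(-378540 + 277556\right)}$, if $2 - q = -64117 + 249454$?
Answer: $- \frac{1}{286319} \approx -3.4926 \cdot 10^{-6}$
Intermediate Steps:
$q = -185335$ ($q = 2 - \left(-64117 + 249454\right) = 2 - 185337 = -185335$)
$\frac{1}{q + \left(-378540 + 277556\right)} = \frac{1}{-185335 + \left(-378540 + 277556\right)} = \frac{1}{-185335 - 100984} = \frac{1}{-286319} = - \frac{1}{286319}$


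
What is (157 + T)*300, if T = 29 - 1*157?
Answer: 8700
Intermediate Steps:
T = -128 (T = 29 - 157 = -128)
(157 + T)*300 = (157 - 128)*300 = 29*300 = 8700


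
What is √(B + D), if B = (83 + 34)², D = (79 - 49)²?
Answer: 3*√1621 ≈ 120.78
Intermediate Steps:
D = 900 (D = 30² = 900)
B = 13689 (B = 117² = 13689)
√(B + D) = √(13689 + 900) = √14589 = 3*√1621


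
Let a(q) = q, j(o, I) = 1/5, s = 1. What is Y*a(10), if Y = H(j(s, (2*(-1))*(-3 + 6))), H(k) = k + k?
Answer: 4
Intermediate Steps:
j(o, I) = ⅕
H(k) = 2*k
Y = ⅖ (Y = 2*(⅕) = ⅖ ≈ 0.40000)
Y*a(10) = (⅖)*10 = 4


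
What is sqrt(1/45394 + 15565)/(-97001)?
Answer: -sqrt(32073476193734)/4403263394 ≈ -0.0012862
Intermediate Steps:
sqrt(1/45394 + 15565)/(-97001) = sqrt(1/45394 + 15565)*(-1/97001) = sqrt(706557611/45394)*(-1/97001) = (sqrt(32073476193734)/45394)*(-1/97001) = -sqrt(32073476193734)/4403263394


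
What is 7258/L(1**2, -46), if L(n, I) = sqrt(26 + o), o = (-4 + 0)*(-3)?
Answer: 191*sqrt(38) ≈ 1177.4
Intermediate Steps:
o = 12 (o = -4*(-3) = 12)
L(n, I) = sqrt(38) (L(n, I) = sqrt(26 + 12) = sqrt(38))
7258/L(1**2, -46) = 7258/(sqrt(38)) = 7258*(sqrt(38)/38) = 191*sqrt(38)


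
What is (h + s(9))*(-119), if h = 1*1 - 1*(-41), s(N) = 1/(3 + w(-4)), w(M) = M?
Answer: -4879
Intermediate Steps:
s(N) = -1 (s(N) = 1/(3 - 4) = 1/(-1) = -1)
h = 42 (h = 1 + 41 = 42)
(h + s(9))*(-119) = (42 - 1)*(-119) = 41*(-119) = -4879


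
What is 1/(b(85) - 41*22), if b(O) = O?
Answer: -1/817 ≈ -0.0012240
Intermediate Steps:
1/(b(85) - 41*22) = 1/(85 - 41*22) = 1/(85 - 902) = 1/(-817) = -1/817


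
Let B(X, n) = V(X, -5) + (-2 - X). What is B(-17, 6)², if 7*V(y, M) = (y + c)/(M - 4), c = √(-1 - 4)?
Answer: (962 - I*√5)²/3969 ≈ 233.17 - 1.084*I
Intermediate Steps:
c = I*√5 (c = √(-5) = I*√5 ≈ 2.2361*I)
V(y, M) = (y + I*√5)/(7*(-4 + M)) (V(y, M) = ((y + I*√5)/(M - 4))/7 = ((y + I*√5)/(-4 + M))/7 = (y + I*√5)/(7*(-4 + M)))
B(X, n) = -2 - 64*X/63 - I*√5/63 (B(X, n) = (X + I*√5)/(7*(-4 - 5)) + (-2 - X) = (⅐)*(X + I*√5)/(-9) + (-2 - X) = (⅐)*(-⅑)*(X + I*√5) + (-2 - X) = (-X/63 - I*√5/63) + (-2 - X) = -2 - 64*X/63 - I*√5/63)
B(-17, 6)² = (-2 - 64/63*(-17) - I*√5/63)² = (-2 + 1088/63 - I*√5/63)² = (962/63 - I*√5/63)²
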